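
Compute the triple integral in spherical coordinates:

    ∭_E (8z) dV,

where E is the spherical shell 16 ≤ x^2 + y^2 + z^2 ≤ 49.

In spherical coordinates, x = ρ sin(φ) cos(θ), y = ρ sin(φ) sin(θ), z = ρ cos(φ), and dV = ρ^2 sin(φ) dρ dφ dθ.

The integrand becomes 8ρ cos(φ), so

    ∭_E (8z) dV = ∫_{0}^{2π} ∫_{0}^{π} ∫_{4}^{7} (8ρ cos(φ)) · ρ^2 sin(φ) dρ dφ dθ.

Inner (ρ): 2145sin(2φ).
Middle (φ): 0.
Outer (θ): 0.

Therefore the triple integral equals 0.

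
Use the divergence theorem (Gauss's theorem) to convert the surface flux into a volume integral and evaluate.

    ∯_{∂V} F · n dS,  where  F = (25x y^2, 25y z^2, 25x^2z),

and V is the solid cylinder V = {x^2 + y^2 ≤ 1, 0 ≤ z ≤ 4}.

By the divergence theorem,

    ∯_{∂V} F · n dS = ∭_V (∇ · F) dV.

Compute the divergence:
    ∇ · F = ∂F_x/∂x + ∂F_y/∂y + ∂F_z/∂z = 25y^2 + 25z^2 + 25x^2 = 25x^2 + 25y^2 + 25z^2.

In cylindrical coordinates, x = r cos(θ), y = r sin(θ), z = z, dV = r dr dθ dz, with 0 ≤ r ≤ 1, 0 ≤ θ ≤ 2π, 0 ≤ z ≤ 4.

The integrand, after substitution and multiplying by the volume element, becomes (25r^2 + 25z^2) · r, so

    ∭_V (∇·F) dV = ∫_0^{2π} ∫_0^{1} ∫_0^{4} (25r^2 + 25z^2) · r dz dr dθ.

Inner (z from 0 to 4): 100r (r^2 + 16/3).
Middle (r from 0 to 1): 875/3.
Outer (θ from 0 to 2π): 1750π/3.

Therefore ∯_{∂V} F · n dS = 1750π/3.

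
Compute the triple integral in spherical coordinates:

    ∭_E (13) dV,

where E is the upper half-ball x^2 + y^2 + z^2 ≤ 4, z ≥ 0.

In spherical coordinates, x = ρ sin(φ) cos(θ), y = ρ sin(φ) sin(θ), z = ρ cos(φ), and dV = ρ^2 sin(φ) dρ dφ dθ.

The integrand becomes 13, so

    ∭_E (13) dV = ∫_{0}^{2π} ∫_{0}^{π/2} ∫_{0}^{2} (13) · ρ^2 sin(φ) dρ dφ dθ.

Inner (ρ): 104sin(φ)/3.
Middle (φ): 104/3.
Outer (θ): 208π/3.

Therefore the triple integral equals 208π/3.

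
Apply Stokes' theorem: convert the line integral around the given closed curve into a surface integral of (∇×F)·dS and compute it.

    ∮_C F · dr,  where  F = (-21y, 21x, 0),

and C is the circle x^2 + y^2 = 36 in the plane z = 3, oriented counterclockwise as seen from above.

Let S be the flat disk x^2 + y^2 ≤ 36 in the plane z = 3, with upward unit normal n̂ = ẑ. By Stokes' theorem,

    ∮_C F · dr = ∬_S (∇ × F) · n̂ dS = ∬_D (curl F)_z dA,

where D is the disk x^2 + y^2 ≤ 36.

Compute the curl of F = (-21y, 21x, 0):
    (∇ × F)_x = ∂F_z/∂y - ∂F_y/∂z = 0,
    (∇ × F)_y = ∂F_x/∂z - ∂F_z/∂x = 0,
    (∇ × F)_z = ∂F_y/∂x - ∂F_x/∂y = 42.

On z = 3, (curl F)_z = 42.

Convert to polar (x = r cos θ, y = r sin θ, dA = r dr dθ); the integrand becomes 42, so

    ∬_D (curl F)_z dA = ∫_0^{2π} ∫_0^{6} (42) · r dr dθ.

Inner (r from 0 to 6): 756.
Outer (θ from 0 to 2π): 1512π.

Therefore ∮_C F · dr = 1512π.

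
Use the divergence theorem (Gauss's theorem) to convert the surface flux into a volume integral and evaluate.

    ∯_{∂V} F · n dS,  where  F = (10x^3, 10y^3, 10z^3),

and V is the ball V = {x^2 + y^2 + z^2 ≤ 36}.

By the divergence theorem,

    ∯_{∂V} F · n dS = ∭_V (∇ · F) dV.

Compute the divergence:
    ∇ · F = ∂F_x/∂x + ∂F_y/∂y + ∂F_z/∂z = 30x^2 + 30y^2 + 30z^2.

In spherical coordinates, x = ρ sin(φ) cos(θ), y = ρ sin(φ) sin(θ), z = ρ cos(φ), dV = ρ^2 sin(φ) dρ dφ dθ, with 0 ≤ ρ ≤ 6, 0 ≤ φ ≤ π, 0 ≤ θ ≤ 2π.

The integrand, after substitution and multiplying by the volume element, becomes (30ρ^2) · ρ^2 sin(φ), so

    ∭_V (∇·F) dV = ∫_0^{2π} ∫_0^{π} ∫_0^{6} (30ρ^2) · ρ^2 sin(φ) dρ dφ dθ.

Inner (ρ from 0 to 6): 46656sin(φ).
Middle (φ from 0 to π): 93312.
Outer (θ from 0 to 2π): 186624π.

Therefore ∯_{∂V} F · n dS = 186624π.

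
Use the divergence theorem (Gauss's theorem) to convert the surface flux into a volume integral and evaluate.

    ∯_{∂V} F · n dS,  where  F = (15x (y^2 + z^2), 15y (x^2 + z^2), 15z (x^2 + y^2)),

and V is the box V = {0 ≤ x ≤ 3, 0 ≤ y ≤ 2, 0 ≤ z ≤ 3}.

By the divergence theorem,

    ∯_{∂V} F · n dS = ∭_V (∇ · F) dV.

Compute the divergence:
    ∇ · F = ∂F_x/∂x + ∂F_y/∂y + ∂F_z/∂z = 15y^2 + 15z^2 + 15x^2 + 15z^2 + 15x^2 + 15y^2 = 30x^2 + 30y^2 + 30z^2.

V is a rectangular box, so dV = dx dy dz with 0 ≤ x ≤ 3, 0 ≤ y ≤ 2, 0 ≤ z ≤ 3.

Integrate (30x^2 + 30y^2 + 30z^2) over V as an iterated integral:

    ∭_V (∇·F) dV = ∫_0^{3} ∫_0^{2} ∫_0^{3} (30x^2 + 30y^2 + 30z^2) dz dy dx.

Inner (z from 0 to 3): 90x^2 + 90y^2 + 270.
Middle (y from 0 to 2): 180x^2 + 780.
Outer (x from 0 to 3): 3960.

Therefore ∯_{∂V} F · n dS = 3960.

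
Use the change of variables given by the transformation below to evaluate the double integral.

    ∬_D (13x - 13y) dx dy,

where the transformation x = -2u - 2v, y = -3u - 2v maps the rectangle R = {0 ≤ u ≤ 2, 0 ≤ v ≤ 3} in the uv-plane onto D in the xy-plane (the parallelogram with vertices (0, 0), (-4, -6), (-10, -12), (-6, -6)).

Compute the Jacobian determinant of (x, y) with respect to (u, v):

    ∂(x,y)/∂(u,v) = | -2  -2 | = (-2)(-2) - (-2)(-3) = -2.
                   | -3  -2 |

Its absolute value is |J| = 2 (the area scaling factor).

Substituting x = -2u - 2v, y = -3u - 2v into the integrand,

    13x - 13y → 13u,

so the integral becomes

    ∬_R (13u) · |J| du dv = ∫_0^2 ∫_0^3 (26u) dv du.

Inner (v): 78u.
Outer (u): 156.

Therefore ∬_D (13x - 13y) dx dy = 156.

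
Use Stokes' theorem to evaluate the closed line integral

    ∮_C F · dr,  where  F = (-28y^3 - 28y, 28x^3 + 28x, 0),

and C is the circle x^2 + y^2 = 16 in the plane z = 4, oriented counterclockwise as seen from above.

Let S be the flat disk x^2 + y^2 ≤ 16 in the plane z = 4, with upward unit normal n̂ = ẑ. By Stokes' theorem,

    ∮_C F · dr = ∬_S (∇ × F) · n̂ dS = ∬_D (curl F)_z dA,

where D is the disk x^2 + y^2 ≤ 16.

Compute the curl of F = (-28y^3 - 28y, 28x^3 + 28x, 0):
    (∇ × F)_x = ∂F_z/∂y - ∂F_y/∂z = 0,
    (∇ × F)_y = ∂F_x/∂z - ∂F_z/∂x = 0,
    (∇ × F)_z = ∂F_y/∂x - ∂F_x/∂y = 84x^2 + 84y^2 + 56.

On z = 4, (curl F)_z = 84x^2 + 84y^2 + 56.

Convert to polar (x = r cos θ, y = r sin θ, dA = r dr dθ); the integrand becomes 84r^2 + 56, so

    ∬_D (curl F)_z dA = ∫_0^{2π} ∫_0^{4} (84r^2 + 56) · r dr dθ.

Inner (r from 0 to 4): 5824.
Outer (θ from 0 to 2π): 11648π.

Therefore ∮_C F · dr = 11648π.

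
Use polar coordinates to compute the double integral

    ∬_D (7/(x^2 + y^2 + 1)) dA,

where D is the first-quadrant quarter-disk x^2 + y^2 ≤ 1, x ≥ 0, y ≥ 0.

The region D is 0 ≤ r ≤ 1, 0 ≤ θ ≤ π/2 in polar coordinates, where x = r cos(θ), y = r sin(θ), and dA = r dr dθ.

Under the substitution, the integrand becomes 7/(r^2 + 1), so

    ∬_D (7/(x^2 + y^2 + 1)) dA = ∫_{0}^{π/2} ∫_{0}^{1} (7/(r^2 + 1)) · r dr dθ.

Inner integral (in r): ∫_{0}^{1} (7/(r^2 + 1)) · r dr = 7log(2)/2.

Outer integral (in θ): ∫_{0}^{π/2} (7log(2)/2) dθ = 7π log(2)/4.

Therefore ∬_D (7/(x^2 + y^2 + 1)) dA = 7π log(2)/4.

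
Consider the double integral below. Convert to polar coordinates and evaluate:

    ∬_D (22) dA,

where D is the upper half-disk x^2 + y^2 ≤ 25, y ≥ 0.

The region D is 0 ≤ r ≤ 5, 0 ≤ θ ≤ π in polar coordinates, where x = r cos(θ), y = r sin(θ), and dA = r dr dθ.

Under the substitution, the integrand becomes 22, so

    ∬_D (22) dA = ∫_{0}^{π} ∫_{0}^{5} (22) · r dr dθ.

Inner integral (in r): ∫_{0}^{5} (22) · r dr = 275.

Outer integral (in θ): ∫_{0}^{π} (275) dθ = 275π.

Therefore ∬_D (22) dA = 275π.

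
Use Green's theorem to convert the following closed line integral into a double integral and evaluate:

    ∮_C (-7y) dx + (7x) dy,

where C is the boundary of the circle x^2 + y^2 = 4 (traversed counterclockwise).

Green's theorem converts the closed line integral into a double integral over the enclosed region D:

    ∮_C P dx + Q dy = ∬_D (∂Q/∂x - ∂P/∂y) dA.

Here P = -7y, Q = 7x, so

    ∂Q/∂x = 7,    ∂P/∂y = -7,
    ∂Q/∂x - ∂P/∂y = 14.

D is the region x^2 + y^2 ≤ 4. Evaluating the double integral:

In polar coordinates (x = r cos θ, y = r sin θ, dA = r dr dθ) the integrand becomes 14, so

    ∬_D (14) dA = ∫_0^{2π} ∫_0^{2} (14) · r dr dθ.

Inner (r from 0 to 2): 28.
Outer (θ from 0 to 2π): 56π.

Therefore ∮_C P dx + Q dy = 56π.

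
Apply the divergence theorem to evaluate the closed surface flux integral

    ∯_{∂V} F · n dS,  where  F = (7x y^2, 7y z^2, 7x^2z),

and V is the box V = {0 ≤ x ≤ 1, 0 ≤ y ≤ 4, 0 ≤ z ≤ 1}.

By the divergence theorem,

    ∯_{∂V} F · n dS = ∭_V (∇ · F) dV.

Compute the divergence:
    ∇ · F = ∂F_x/∂x + ∂F_y/∂y + ∂F_z/∂z = 7y^2 + 7z^2 + 7x^2 = 7x^2 + 7y^2 + 7z^2.

V is a rectangular box, so dV = dx dy dz with 0 ≤ x ≤ 1, 0 ≤ y ≤ 4, 0 ≤ z ≤ 1.

Integrate (7x^2 + 7y^2 + 7z^2) over V as an iterated integral:

    ∭_V (∇·F) dV = ∫_0^{1} ∫_0^{4} ∫_0^{1} (7x^2 + 7y^2 + 7z^2) dz dy dx.

Inner (z from 0 to 1): 7x^2 + 7y^2 + 7/3.
Middle (y from 0 to 4): 28x^2 + 476/3.
Outer (x from 0 to 1): 168.

Therefore ∯_{∂V} F · n dS = 168.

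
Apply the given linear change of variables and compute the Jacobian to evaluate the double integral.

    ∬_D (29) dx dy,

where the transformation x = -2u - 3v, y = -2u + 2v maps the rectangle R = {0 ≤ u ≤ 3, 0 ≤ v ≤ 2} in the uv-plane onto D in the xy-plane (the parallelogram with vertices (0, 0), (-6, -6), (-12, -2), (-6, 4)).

Compute the Jacobian determinant of (x, y) with respect to (u, v):

    ∂(x,y)/∂(u,v) = | -2  -3 | = (-2)(2) - (-3)(-2) = -10.
                   | -2  2 |

Its absolute value is |J| = 10 (the area scaling factor).

Substituting x = -2u - 3v, y = -2u + 2v into the integrand,

    29 → 29,

so the integral becomes

    ∬_R (29) · |J| du dv = ∫_0^3 ∫_0^2 (290) dv du.

Inner (v): 580.
Outer (u): 1740.

Therefore ∬_D (29) dx dy = 1740.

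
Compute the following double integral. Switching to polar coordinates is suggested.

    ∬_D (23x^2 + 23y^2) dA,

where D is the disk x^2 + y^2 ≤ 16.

The region D is 0 ≤ r ≤ 4, 0 ≤ θ ≤ 2π in polar coordinates, where x = r cos(θ), y = r sin(θ), and dA = r dr dθ.

Under the substitution, the integrand becomes 23r^2, so

    ∬_D (23x^2 + 23y^2) dA = ∫_{0}^{2π} ∫_{0}^{4} (23r^2) · r dr dθ.

Inner integral (in r): ∫_{0}^{4} (23r^2) · r dr = 1472.

Outer integral (in θ): ∫_{0}^{2π} (1472) dθ = 2944π.

Therefore ∬_D (23x^2 + 23y^2) dA = 2944π.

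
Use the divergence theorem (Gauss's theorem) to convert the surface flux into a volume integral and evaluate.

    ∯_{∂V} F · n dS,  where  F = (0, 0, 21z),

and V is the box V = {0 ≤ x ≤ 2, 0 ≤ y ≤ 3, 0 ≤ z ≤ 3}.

By the divergence theorem,

    ∯_{∂V} F · n dS = ∭_V (∇ · F) dV.

Compute the divergence:
    ∇ · F = ∂F_x/∂x + ∂F_y/∂y + ∂F_z/∂z = 0 + 0 + 21 = 21.

V is a rectangular box, so dV = dx dy dz with 0 ≤ x ≤ 2, 0 ≤ y ≤ 3, 0 ≤ z ≤ 3.

Integrate (21) over V as an iterated integral:

    ∭_V (∇·F) dV = ∫_0^{2} ∫_0^{3} ∫_0^{3} (21) dz dy dx.

Inner (z from 0 to 3): 63.
Middle (y from 0 to 3): 189.
Outer (x from 0 to 2): 378.

Therefore ∯_{∂V} F · n dS = 378.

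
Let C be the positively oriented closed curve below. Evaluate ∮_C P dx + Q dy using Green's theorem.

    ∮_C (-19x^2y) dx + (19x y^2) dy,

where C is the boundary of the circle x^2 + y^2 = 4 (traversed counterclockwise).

Green's theorem converts the closed line integral into a double integral over the enclosed region D:

    ∮_C P dx + Q dy = ∬_D (∂Q/∂x - ∂P/∂y) dA.

Here P = -19x^2y, Q = 19x y^2, so

    ∂Q/∂x = 19y^2,    ∂P/∂y = -19x^2,
    ∂Q/∂x - ∂P/∂y = 19x^2 + 19y^2.

D is the region x^2 + y^2 ≤ 4. Evaluating the double integral:

In polar coordinates (x = r cos θ, y = r sin θ, dA = r dr dθ) the integrand becomes 19r^2, so

    ∬_D (19x^2 + 19y^2) dA = ∫_0^{2π} ∫_0^{2} (19r^2) · r dr dθ.

Inner (r from 0 to 2): 76.
Outer (θ from 0 to 2π): 152π.

Therefore ∮_C P dx + Q dy = 152π.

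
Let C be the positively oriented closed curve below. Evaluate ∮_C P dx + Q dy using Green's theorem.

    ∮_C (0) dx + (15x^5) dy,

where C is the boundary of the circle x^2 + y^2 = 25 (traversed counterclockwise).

Green's theorem converts the closed line integral into a double integral over the enclosed region D:

    ∮_C P dx + Q dy = ∬_D (∂Q/∂x - ∂P/∂y) dA.

Here P = 0, Q = 15x^5, so

    ∂Q/∂x = 75x^4,    ∂P/∂y = 0,
    ∂Q/∂x - ∂P/∂y = 75x^4.

D is the region x^2 + y^2 ≤ 25. Evaluating the double integral:

In polar coordinates (x = r cos θ, y = r sin θ, dA = r dr dθ) the integrand becomes 75r^4cos(θ)^4, so

    ∬_D (75x^4) dA = ∫_0^{2π} ∫_0^{5} (75r^4cos(θ)^4) · r dr dθ.

Inner (r from 0 to 5): 390625cos(θ)^4/2.
Outer (θ from 0 to 2π): 1171875π/8.

Therefore ∮_C P dx + Q dy = 1171875π/8.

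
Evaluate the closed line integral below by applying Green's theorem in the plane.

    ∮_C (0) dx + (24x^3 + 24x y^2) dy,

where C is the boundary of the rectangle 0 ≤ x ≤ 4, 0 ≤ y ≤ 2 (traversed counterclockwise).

Green's theorem converts the closed line integral into a double integral over the enclosed region D:

    ∮_C P dx + Q dy = ∬_D (∂Q/∂x - ∂P/∂y) dA.

Here P = 0, Q = 24x^3 + 24x y^2, so

    ∂Q/∂x = 72x^2 + 24y^2,    ∂P/∂y = 0,
    ∂Q/∂x - ∂P/∂y = 72x^2 + 24y^2.

D is the region 0 ≤ x ≤ 4, 0 ≤ y ≤ 2. Evaluating the double integral:

    ∬_D (72x^2 + 24y^2) dA = ∫_0^{4} ∫_0^{2} (72x^2 + 24y^2) dy dx.

Inner (y from 0 to 2): 144x^2 + 64.
Outer (x from 0 to 4): 3328.

Therefore ∮_C P dx + Q dy = 3328.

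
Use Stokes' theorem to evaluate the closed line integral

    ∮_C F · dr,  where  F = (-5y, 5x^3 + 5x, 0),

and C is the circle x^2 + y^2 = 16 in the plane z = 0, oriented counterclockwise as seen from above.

Let S be the flat disk x^2 + y^2 ≤ 16 in the plane z = 0, with upward unit normal n̂ = ẑ. By Stokes' theorem,

    ∮_C F · dr = ∬_S (∇ × F) · n̂ dS = ∬_D (curl F)_z dA,

where D is the disk x^2 + y^2 ≤ 16.

Compute the curl of F = (-5y, 5x^3 + 5x, 0):
    (∇ × F)_x = ∂F_z/∂y - ∂F_y/∂z = 0,
    (∇ × F)_y = ∂F_x/∂z - ∂F_z/∂x = 0,
    (∇ × F)_z = ∂F_y/∂x - ∂F_x/∂y = 15x^2 + 10.

On z = 0, (curl F)_z = 15x^2 + 10.

Convert to polar (x = r cos θ, y = r sin θ, dA = r dr dθ); the integrand becomes 15r^2cos(θ)^2 + 10, so

    ∬_D (curl F)_z dA = ∫_0^{2π} ∫_0^{4} (15r^2cos(θ)^2 + 10) · r dr dθ.

Inner (r from 0 to 4): 960cos(θ)^2 + 80.
Outer (θ from 0 to 2π): 1120π.

Therefore ∮_C F · dr = 1120π.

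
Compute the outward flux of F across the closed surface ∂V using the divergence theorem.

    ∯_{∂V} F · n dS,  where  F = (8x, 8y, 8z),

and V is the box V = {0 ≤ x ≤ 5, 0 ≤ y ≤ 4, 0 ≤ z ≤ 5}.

By the divergence theorem,

    ∯_{∂V} F · n dS = ∭_V (∇ · F) dV.

Compute the divergence:
    ∇ · F = ∂F_x/∂x + ∂F_y/∂y + ∂F_z/∂z = 8 + 8 + 8 = 24.

V is a rectangular box, so dV = dx dy dz with 0 ≤ x ≤ 5, 0 ≤ y ≤ 4, 0 ≤ z ≤ 5.

Integrate (24) over V as an iterated integral:

    ∭_V (∇·F) dV = ∫_0^{5} ∫_0^{4} ∫_0^{5} (24) dz dy dx.

Inner (z from 0 to 5): 120.
Middle (y from 0 to 4): 480.
Outer (x from 0 to 5): 2400.

Therefore ∯_{∂V} F · n dS = 2400.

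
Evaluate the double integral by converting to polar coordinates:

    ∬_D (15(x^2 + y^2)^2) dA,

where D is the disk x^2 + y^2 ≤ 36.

The region D is 0 ≤ r ≤ 6, 0 ≤ θ ≤ 2π in polar coordinates, where x = r cos(θ), y = r sin(θ), and dA = r dr dθ.

Under the substitution, the integrand becomes 15r^4, so

    ∬_D (15(x^2 + y^2)^2) dA = ∫_{0}^{2π} ∫_{0}^{6} (15r^4) · r dr dθ.

Inner integral (in r): ∫_{0}^{6} (15r^4) · r dr = 116640.

Outer integral (in θ): ∫_{0}^{2π} (116640) dθ = 233280π.

Therefore ∬_D (15(x^2 + y^2)^2) dA = 233280π.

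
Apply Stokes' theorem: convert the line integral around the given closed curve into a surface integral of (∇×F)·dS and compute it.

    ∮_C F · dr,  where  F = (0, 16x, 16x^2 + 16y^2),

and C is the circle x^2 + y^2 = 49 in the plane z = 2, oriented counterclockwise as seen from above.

Let S be the flat disk x^2 + y^2 ≤ 49 in the plane z = 2, with upward unit normal n̂ = ẑ. By Stokes' theorem,

    ∮_C F · dr = ∬_S (∇ × F) · n̂ dS = ∬_D (curl F)_z dA,

where D is the disk x^2 + y^2 ≤ 49.

Compute the curl of F = (0, 16x, 16x^2 + 16y^2):
    (∇ × F)_x = ∂F_z/∂y - ∂F_y/∂z = 32y,
    (∇ × F)_y = ∂F_x/∂z - ∂F_z/∂x = -32x,
    (∇ × F)_z = ∂F_y/∂x - ∂F_x/∂y = 16.

On z = 2, (curl F)_z = 16.

Convert to polar (x = r cos θ, y = r sin θ, dA = r dr dθ); the integrand becomes 16, so

    ∬_D (curl F)_z dA = ∫_0^{2π} ∫_0^{7} (16) · r dr dθ.

Inner (r from 0 to 7): 392.
Outer (θ from 0 to 2π): 784π.

Therefore ∮_C F · dr = 784π.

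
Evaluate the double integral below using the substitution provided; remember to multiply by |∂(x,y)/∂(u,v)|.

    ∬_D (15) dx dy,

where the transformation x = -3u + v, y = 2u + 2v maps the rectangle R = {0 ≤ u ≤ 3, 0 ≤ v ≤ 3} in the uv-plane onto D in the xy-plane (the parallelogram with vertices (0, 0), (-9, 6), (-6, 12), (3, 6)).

Compute the Jacobian determinant of (x, y) with respect to (u, v):

    ∂(x,y)/∂(u,v) = | -3  1 | = (-3)(2) - (1)(2) = -8.
                   | 2  2 |

Its absolute value is |J| = 8 (the area scaling factor).

Substituting x = -3u + v, y = 2u + 2v into the integrand,

    15 → 15,

so the integral becomes

    ∬_R (15) · |J| du dv = ∫_0^3 ∫_0^3 (120) dv du.

Inner (v): 360.
Outer (u): 1080.

Therefore ∬_D (15) dx dy = 1080.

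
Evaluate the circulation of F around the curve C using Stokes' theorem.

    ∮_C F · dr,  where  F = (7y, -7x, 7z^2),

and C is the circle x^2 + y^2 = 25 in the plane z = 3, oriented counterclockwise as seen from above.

Let S be the flat disk x^2 + y^2 ≤ 25 in the plane z = 3, with upward unit normal n̂ = ẑ. By Stokes' theorem,

    ∮_C F · dr = ∬_S (∇ × F) · n̂ dS = ∬_D (curl F)_z dA,

where D is the disk x^2 + y^2 ≤ 25.

Compute the curl of F = (7y, -7x, 7z^2):
    (∇ × F)_x = ∂F_z/∂y - ∂F_y/∂z = 0,
    (∇ × F)_y = ∂F_x/∂z - ∂F_z/∂x = 0,
    (∇ × F)_z = ∂F_y/∂x - ∂F_x/∂y = -14.

On z = 3, (curl F)_z = -14.

Convert to polar (x = r cos θ, y = r sin θ, dA = r dr dθ); the integrand becomes -14, so

    ∬_D (curl F)_z dA = ∫_0^{2π} ∫_0^{5} (-14) · r dr dθ.

Inner (r from 0 to 5): -175.
Outer (θ from 0 to 2π): -350π.

Therefore ∮_C F · dr = -350π.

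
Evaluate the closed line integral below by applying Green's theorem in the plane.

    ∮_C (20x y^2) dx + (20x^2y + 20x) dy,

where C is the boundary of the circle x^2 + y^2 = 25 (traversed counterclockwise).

Green's theorem converts the closed line integral into a double integral over the enclosed region D:

    ∮_C P dx + Q dy = ∬_D (∂Q/∂x - ∂P/∂y) dA.

Here P = 20x y^2, Q = 20x^2y + 20x, so

    ∂Q/∂x = 40x y + 20,    ∂P/∂y = 40x y,
    ∂Q/∂x - ∂P/∂y = 20.

D is the region x^2 + y^2 ≤ 25. Evaluating the double integral:

In polar coordinates (x = r cos θ, y = r sin θ, dA = r dr dθ) the integrand becomes 20, so

    ∬_D (20) dA = ∫_0^{2π} ∫_0^{5} (20) · r dr dθ.

Inner (r from 0 to 5): 250.
Outer (θ from 0 to 2π): 500π.

Therefore ∮_C P dx + Q dy = 500π.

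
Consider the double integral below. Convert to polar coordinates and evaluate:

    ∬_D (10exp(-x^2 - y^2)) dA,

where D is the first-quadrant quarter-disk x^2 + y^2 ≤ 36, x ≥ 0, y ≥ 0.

The region D is 0 ≤ r ≤ 6, 0 ≤ θ ≤ π/2 in polar coordinates, where x = r cos(θ), y = r sin(θ), and dA = r dr dθ.

Under the substitution, the integrand becomes 10exp(-r^2), so

    ∬_D (10exp(-x^2 - y^2)) dA = ∫_{0}^{π/2} ∫_{0}^{6} (10exp(-r^2)) · r dr dθ.

Inner integral (in r): ∫_{0}^{6} (10exp(-r^2)) · r dr = 5 - 5exp(-36).

Outer integral (in θ): ∫_{0}^{π/2} (5 - 5exp(-36)) dθ = -5π (1 - exp(36))exp(-36)/2.

Therefore ∬_D (10exp(-x^2 - y^2)) dA = -5π (1 - exp(36))exp(-36)/2.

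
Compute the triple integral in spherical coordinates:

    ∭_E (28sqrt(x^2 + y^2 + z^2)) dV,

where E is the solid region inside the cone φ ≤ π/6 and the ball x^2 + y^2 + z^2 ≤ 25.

In spherical coordinates, x = ρ sin(φ) cos(θ), y = ρ sin(φ) sin(θ), z = ρ cos(φ), and dV = ρ^2 sin(φ) dρ dφ dθ.

The integrand becomes 28ρ, so

    ∭_E (28sqrt(x^2 + y^2 + z^2)) dV = ∫_{0}^{2π} ∫_{0}^{π/6} ∫_{0}^{5} (28ρ) · ρ^2 sin(φ) dρ dφ dθ.

Inner (ρ): 4375sin(φ).
Middle (φ): 4375 - 4375sqrt(3)/2.
Outer (θ): 4375π (2 - sqrt(3)).

Therefore the triple integral equals 4375π (2 - sqrt(3)).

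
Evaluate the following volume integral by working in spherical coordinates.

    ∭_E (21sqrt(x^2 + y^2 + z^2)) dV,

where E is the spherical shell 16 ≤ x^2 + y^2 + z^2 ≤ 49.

In spherical coordinates, x = ρ sin(φ) cos(θ), y = ρ sin(φ) sin(θ), z = ρ cos(φ), and dV = ρ^2 sin(φ) dρ dφ dθ.

The integrand becomes 21ρ, so

    ∭_E (21sqrt(x^2 + y^2 + z^2)) dV = ∫_{0}^{2π} ∫_{0}^{π} ∫_{4}^{7} (21ρ) · ρ^2 sin(φ) dρ dφ dθ.

Inner (ρ): 45045sin(φ)/4.
Middle (φ): 45045/2.
Outer (θ): 45045π.

Therefore the triple integral equals 45045π.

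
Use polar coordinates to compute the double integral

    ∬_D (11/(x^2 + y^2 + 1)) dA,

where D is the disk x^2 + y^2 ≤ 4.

The region D is 0 ≤ r ≤ 2, 0 ≤ θ ≤ 2π in polar coordinates, where x = r cos(θ), y = r sin(θ), and dA = r dr dθ.

Under the substitution, the integrand becomes 11/(r^2 + 1), so

    ∬_D (11/(x^2 + y^2 + 1)) dA = ∫_{0}^{2π} ∫_{0}^{2} (11/(r^2 + 1)) · r dr dθ.

Inner integral (in r): ∫_{0}^{2} (11/(r^2 + 1)) · r dr = 11log(5)/2.

Outer integral (in θ): ∫_{0}^{2π} (11log(5)/2) dθ = 11π log(5).

Therefore ∬_D (11/(x^2 + y^2 + 1)) dA = 11π log(5).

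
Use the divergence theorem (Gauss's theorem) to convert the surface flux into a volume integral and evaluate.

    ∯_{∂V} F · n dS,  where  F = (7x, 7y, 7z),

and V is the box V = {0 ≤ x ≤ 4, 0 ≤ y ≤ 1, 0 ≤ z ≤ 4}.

By the divergence theorem,

    ∯_{∂V} F · n dS = ∭_V (∇ · F) dV.

Compute the divergence:
    ∇ · F = ∂F_x/∂x + ∂F_y/∂y + ∂F_z/∂z = 7 + 7 + 7 = 21.

V is a rectangular box, so dV = dx dy dz with 0 ≤ x ≤ 4, 0 ≤ y ≤ 1, 0 ≤ z ≤ 4.

Integrate (21) over V as an iterated integral:

    ∭_V (∇·F) dV = ∫_0^{4} ∫_0^{1} ∫_0^{4} (21) dz dy dx.

Inner (z from 0 to 4): 84.
Middle (y from 0 to 1): 84.
Outer (x from 0 to 4): 336.

Therefore ∯_{∂V} F · n dS = 336.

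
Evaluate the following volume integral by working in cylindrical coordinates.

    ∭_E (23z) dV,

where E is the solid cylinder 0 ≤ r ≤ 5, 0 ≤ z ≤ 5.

In cylindrical coordinates, x = r cos(θ), y = r sin(θ), z = z, and dV = r dr dθ dz.

The integrand becomes 23z, so

    ∭_E (23z) dV = ∫_{0}^{2π} ∫_{0}^{5} ∫_{0}^{5} (23z) · r dz dr dθ.

Inner (z): 575r/2.
Middle (r from 0 to 5): 14375/4.
Outer (θ): 14375π/2.

Therefore the triple integral equals 14375π/2.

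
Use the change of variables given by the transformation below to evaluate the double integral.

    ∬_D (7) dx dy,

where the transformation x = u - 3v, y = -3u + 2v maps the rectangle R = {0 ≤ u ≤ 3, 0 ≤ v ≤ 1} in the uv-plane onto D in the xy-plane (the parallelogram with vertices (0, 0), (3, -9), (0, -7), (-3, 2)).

Compute the Jacobian determinant of (x, y) with respect to (u, v):

    ∂(x,y)/∂(u,v) = | 1  -3 | = (1)(2) - (-3)(-3) = -7.
                   | -3  2 |

Its absolute value is |J| = 7 (the area scaling factor).

Substituting x = u - 3v, y = -3u + 2v into the integrand,

    7 → 7,

so the integral becomes

    ∬_R (7) · |J| du dv = ∫_0^3 ∫_0^1 (49) dv du.

Inner (v): 49.
Outer (u): 147.

Therefore ∬_D (7) dx dy = 147.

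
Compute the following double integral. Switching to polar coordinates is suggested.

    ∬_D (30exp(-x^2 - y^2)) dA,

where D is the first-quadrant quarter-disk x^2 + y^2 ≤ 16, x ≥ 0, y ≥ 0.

The region D is 0 ≤ r ≤ 4, 0 ≤ θ ≤ π/2 in polar coordinates, where x = r cos(θ), y = r sin(θ), and dA = r dr dθ.

Under the substitution, the integrand becomes 30exp(-r^2), so

    ∬_D (30exp(-x^2 - y^2)) dA = ∫_{0}^{π/2} ∫_{0}^{4} (30exp(-r^2)) · r dr dθ.

Inner integral (in r): ∫_{0}^{4} (30exp(-r^2)) · r dr = 15 - 15exp(-16).

Outer integral (in θ): ∫_{0}^{π/2} (15 - 15exp(-16)) dθ = -15π (1 - exp(16))exp(-16)/2.

Therefore ∬_D (30exp(-x^2 - y^2)) dA = -15π (1 - exp(16))exp(-16)/2.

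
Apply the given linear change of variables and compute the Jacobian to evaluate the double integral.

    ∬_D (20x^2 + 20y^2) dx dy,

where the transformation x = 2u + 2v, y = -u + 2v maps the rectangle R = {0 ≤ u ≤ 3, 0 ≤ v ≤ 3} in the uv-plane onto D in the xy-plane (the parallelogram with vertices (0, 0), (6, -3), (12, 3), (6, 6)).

Compute the Jacobian determinant of (x, y) with respect to (u, v):

    ∂(x,y)/∂(u,v) = | 2  2 | = (2)(2) - (2)(-1) = 6.
                   | -1  2 |

Its absolute value is |J| = 6 (the area scaling factor).

Substituting x = 2u + 2v, y = -u + 2v into the integrand,

    20x^2 + 20y^2 → 100u^2 + 80u v + 160v^2,

so the integral becomes

    ∬_R (100u^2 + 80u v + 160v^2) · |J| du dv = ∫_0^3 ∫_0^3 (600u^2 + 480u v + 960v^2) dv du.

Inner (v): 1800u^2 + 2160u + 8640.
Outer (u): 51840.

Therefore ∬_D (20x^2 + 20y^2) dx dy = 51840.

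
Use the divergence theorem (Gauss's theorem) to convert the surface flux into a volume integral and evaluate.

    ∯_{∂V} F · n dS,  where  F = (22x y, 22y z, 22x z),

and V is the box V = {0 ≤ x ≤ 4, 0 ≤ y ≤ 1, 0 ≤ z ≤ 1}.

By the divergence theorem,

    ∯_{∂V} F · n dS = ∭_V (∇ · F) dV.

Compute the divergence:
    ∇ · F = ∂F_x/∂x + ∂F_y/∂y + ∂F_z/∂z = 22y + 22z + 22x = 22x + 22y + 22z.

V is a rectangular box, so dV = dx dy dz with 0 ≤ x ≤ 4, 0 ≤ y ≤ 1, 0 ≤ z ≤ 1.

Integrate (22x + 22y + 22z) over V as an iterated integral:

    ∭_V (∇·F) dV = ∫_0^{4} ∫_0^{1} ∫_0^{1} (22x + 22y + 22z) dz dy dx.

Inner (z from 0 to 1): 22x + 22y + 11.
Middle (y from 0 to 1): 22x + 22.
Outer (x from 0 to 4): 264.

Therefore ∯_{∂V} F · n dS = 264.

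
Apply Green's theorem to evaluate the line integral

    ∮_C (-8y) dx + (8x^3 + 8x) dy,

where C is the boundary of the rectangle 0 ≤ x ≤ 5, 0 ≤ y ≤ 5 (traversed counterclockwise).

Green's theorem converts the closed line integral into a double integral over the enclosed region D:

    ∮_C P dx + Q dy = ∬_D (∂Q/∂x - ∂P/∂y) dA.

Here P = -8y, Q = 8x^3 + 8x, so

    ∂Q/∂x = 24x^2 + 8,    ∂P/∂y = -8,
    ∂Q/∂x - ∂P/∂y = 24x^2 + 16.

D is the region 0 ≤ x ≤ 5, 0 ≤ y ≤ 5. Evaluating the double integral:

    ∬_D (24x^2 + 16) dA = ∫_0^{5} ∫_0^{5} (24x^2 + 16) dy dx.

Inner (y from 0 to 5): 120x^2 + 80.
Outer (x from 0 to 5): 5400.

Therefore ∮_C P dx + Q dy = 5400.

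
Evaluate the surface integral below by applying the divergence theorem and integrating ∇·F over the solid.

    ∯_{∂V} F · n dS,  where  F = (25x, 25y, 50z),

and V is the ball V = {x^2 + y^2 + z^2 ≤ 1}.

By the divergence theorem,

    ∯_{∂V} F · n dS = ∭_V (∇ · F) dV.

Compute the divergence:
    ∇ · F = ∂F_x/∂x + ∂F_y/∂y + ∂F_z/∂z = 25 + 25 + 50 = 100.

In spherical coordinates, x = ρ sin(φ) cos(θ), y = ρ sin(φ) sin(θ), z = ρ cos(φ), dV = ρ^2 sin(φ) dρ dφ dθ, with 0 ≤ ρ ≤ 1, 0 ≤ φ ≤ π, 0 ≤ θ ≤ 2π.

The integrand, after substitution and multiplying by the volume element, becomes (100) · ρ^2 sin(φ), so

    ∭_V (∇·F) dV = ∫_0^{2π} ∫_0^{π} ∫_0^{1} (100) · ρ^2 sin(φ) dρ dφ dθ.

Inner (ρ from 0 to 1): 100sin(φ)/3.
Middle (φ from 0 to π): 200/3.
Outer (θ from 0 to 2π): 400π/3.

Therefore ∯_{∂V} F · n dS = 400π/3.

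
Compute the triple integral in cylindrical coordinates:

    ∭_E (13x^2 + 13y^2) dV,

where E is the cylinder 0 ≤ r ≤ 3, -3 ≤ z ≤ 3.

In cylindrical coordinates, x = r cos(θ), y = r sin(θ), z = z, and dV = r dr dθ dz.

The integrand becomes 13r^2, so

    ∭_E (13x^2 + 13y^2) dV = ∫_{0}^{2π} ∫_{0}^{3} ∫_{-3}^{3} (13r^2) · r dz dr dθ.

Inner (z): 78r^3.
Middle (r from 0 to 3): 3159/2.
Outer (θ): 3159π.

Therefore the triple integral equals 3159π.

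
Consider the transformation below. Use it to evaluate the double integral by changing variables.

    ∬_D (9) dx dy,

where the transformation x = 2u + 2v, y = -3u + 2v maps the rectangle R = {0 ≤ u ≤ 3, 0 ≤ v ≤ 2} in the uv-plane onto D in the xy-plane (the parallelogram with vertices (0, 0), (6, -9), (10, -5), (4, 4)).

Compute the Jacobian determinant of (x, y) with respect to (u, v):

    ∂(x,y)/∂(u,v) = | 2  2 | = (2)(2) - (2)(-3) = 10.
                   | -3  2 |

Its absolute value is |J| = 10 (the area scaling factor).

Substituting x = 2u + 2v, y = -3u + 2v into the integrand,

    9 → 9,

so the integral becomes

    ∬_R (9) · |J| du dv = ∫_0^3 ∫_0^2 (90) dv du.

Inner (v): 180.
Outer (u): 540.

Therefore ∬_D (9) dx dy = 540.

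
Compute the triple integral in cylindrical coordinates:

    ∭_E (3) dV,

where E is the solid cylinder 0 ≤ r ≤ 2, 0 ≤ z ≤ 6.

In cylindrical coordinates, x = r cos(θ), y = r sin(θ), z = z, and dV = r dr dθ dz.

The integrand becomes 3, so

    ∭_E (3) dV = ∫_{0}^{2π} ∫_{0}^{2} ∫_{0}^{6} (3) · r dz dr dθ.

Inner (z): 18r.
Middle (r from 0 to 2): 36.
Outer (θ): 72π.

Therefore the triple integral equals 72π.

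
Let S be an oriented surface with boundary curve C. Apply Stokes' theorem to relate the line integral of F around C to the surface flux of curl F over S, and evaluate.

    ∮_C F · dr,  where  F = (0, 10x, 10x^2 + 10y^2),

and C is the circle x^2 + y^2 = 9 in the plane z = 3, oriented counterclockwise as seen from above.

Let S be the flat disk x^2 + y^2 ≤ 9 in the plane z = 3, with upward unit normal n̂ = ẑ. By Stokes' theorem,

    ∮_C F · dr = ∬_S (∇ × F) · n̂ dS = ∬_D (curl F)_z dA,

where D is the disk x^2 + y^2 ≤ 9.

Compute the curl of F = (0, 10x, 10x^2 + 10y^2):
    (∇ × F)_x = ∂F_z/∂y - ∂F_y/∂z = 20y,
    (∇ × F)_y = ∂F_x/∂z - ∂F_z/∂x = -20x,
    (∇ × F)_z = ∂F_y/∂x - ∂F_x/∂y = 10.

On z = 3, (curl F)_z = 10.

Convert to polar (x = r cos θ, y = r sin θ, dA = r dr dθ); the integrand becomes 10, so

    ∬_D (curl F)_z dA = ∫_0^{2π} ∫_0^{3} (10) · r dr dθ.

Inner (r from 0 to 3): 45.
Outer (θ from 0 to 2π): 90π.

Therefore ∮_C F · dr = 90π.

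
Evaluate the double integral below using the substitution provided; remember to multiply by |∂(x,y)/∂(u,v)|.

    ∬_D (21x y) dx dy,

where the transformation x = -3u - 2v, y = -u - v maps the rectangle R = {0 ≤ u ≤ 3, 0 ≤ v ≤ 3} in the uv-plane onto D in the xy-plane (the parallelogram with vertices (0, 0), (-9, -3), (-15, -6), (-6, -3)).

Compute the Jacobian determinant of (x, y) with respect to (u, v):

    ∂(x,y)/∂(u,v) = | -3  -2 | = (-3)(-1) - (-2)(-1) = 1.
                   | -1  -1 |

Its absolute value is |J| = 1 (the area scaling factor).

Substituting x = -3u - 2v, y = -u - v into the integrand,

    21x y → 63u^2 + 105u v + 42v^2,

so the integral becomes

    ∬_R (63u^2 + 105u v + 42v^2) · |J| du dv = ∫_0^3 ∫_0^3 (63u^2 + 105u v + 42v^2) dv du.

Inner (v): 189u^2 + 945u/2 + 378.
Outer (u): 19845/4.

Therefore ∬_D (21x y) dx dy = 19845/4.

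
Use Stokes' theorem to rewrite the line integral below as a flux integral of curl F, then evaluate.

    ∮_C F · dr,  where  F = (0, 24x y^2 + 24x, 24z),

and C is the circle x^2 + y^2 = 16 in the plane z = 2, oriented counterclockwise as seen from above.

Let S be the flat disk x^2 + y^2 ≤ 16 in the plane z = 2, with upward unit normal n̂ = ẑ. By Stokes' theorem,

    ∮_C F · dr = ∬_S (∇ × F) · n̂ dS = ∬_D (curl F)_z dA,

where D is the disk x^2 + y^2 ≤ 16.

Compute the curl of F = (0, 24x y^2 + 24x, 24z):
    (∇ × F)_x = ∂F_z/∂y - ∂F_y/∂z = 0,
    (∇ × F)_y = ∂F_x/∂z - ∂F_z/∂x = 0,
    (∇ × F)_z = ∂F_y/∂x - ∂F_x/∂y = 24y^2 + 24.

On z = 2, (curl F)_z = 24y^2 + 24.

Convert to polar (x = r cos θ, y = r sin θ, dA = r dr dθ); the integrand becomes 24r^2sin(θ)^2 + 24, so

    ∬_D (curl F)_z dA = ∫_0^{2π} ∫_0^{4} (24r^2sin(θ)^2 + 24) · r dr dθ.

Inner (r from 0 to 4): 1536sin(θ)^2 + 192.
Outer (θ from 0 to 2π): 1920π.

Therefore ∮_C F · dr = 1920π.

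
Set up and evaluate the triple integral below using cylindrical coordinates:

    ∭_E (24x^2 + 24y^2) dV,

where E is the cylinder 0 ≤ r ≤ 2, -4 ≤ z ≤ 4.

In cylindrical coordinates, x = r cos(θ), y = r sin(θ), z = z, and dV = r dr dθ dz.

The integrand becomes 24r^2, so

    ∭_E (24x^2 + 24y^2) dV = ∫_{0}^{2π} ∫_{0}^{2} ∫_{-4}^{4} (24r^2) · r dz dr dθ.

Inner (z): 192r^3.
Middle (r from 0 to 2): 768.
Outer (θ): 1536π.

Therefore the triple integral equals 1536π.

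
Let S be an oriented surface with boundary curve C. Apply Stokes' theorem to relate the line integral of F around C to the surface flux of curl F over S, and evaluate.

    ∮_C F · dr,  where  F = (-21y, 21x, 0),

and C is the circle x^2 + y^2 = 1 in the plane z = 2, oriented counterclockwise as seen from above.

Let S be the flat disk x^2 + y^2 ≤ 1 in the plane z = 2, with upward unit normal n̂ = ẑ. By Stokes' theorem,

    ∮_C F · dr = ∬_S (∇ × F) · n̂ dS = ∬_D (curl F)_z dA,

where D is the disk x^2 + y^2 ≤ 1.

Compute the curl of F = (-21y, 21x, 0):
    (∇ × F)_x = ∂F_z/∂y - ∂F_y/∂z = 0,
    (∇ × F)_y = ∂F_x/∂z - ∂F_z/∂x = 0,
    (∇ × F)_z = ∂F_y/∂x - ∂F_x/∂y = 42.

On z = 2, (curl F)_z = 42.

Convert to polar (x = r cos θ, y = r sin θ, dA = r dr dθ); the integrand becomes 42, so

    ∬_D (curl F)_z dA = ∫_0^{2π} ∫_0^{1} (42) · r dr dθ.

Inner (r from 0 to 1): 21.
Outer (θ from 0 to 2π): 42π.

Therefore ∮_C F · dr = 42π.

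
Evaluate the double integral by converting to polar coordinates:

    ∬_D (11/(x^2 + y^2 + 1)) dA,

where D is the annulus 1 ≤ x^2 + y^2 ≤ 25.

The region D is 1 ≤ r ≤ 5, 0 ≤ θ ≤ 2π in polar coordinates, where x = r cos(θ), y = r sin(θ), and dA = r dr dθ.

Under the substitution, the integrand becomes 11/(r^2 + 1), so

    ∬_D (11/(x^2 + y^2 + 1)) dA = ∫_{0}^{2π} ∫_{1}^{5} (11/(r^2 + 1)) · r dr dθ.

Inner integral (in r): ∫_{1}^{5} (11/(r^2 + 1)) · r dr = 11log(13)/2.

Outer integral (in θ): ∫_{0}^{2π} (11log(13)/2) dθ = 11π log(13).

Therefore ∬_D (11/(x^2 + y^2 + 1)) dA = 11π log(13).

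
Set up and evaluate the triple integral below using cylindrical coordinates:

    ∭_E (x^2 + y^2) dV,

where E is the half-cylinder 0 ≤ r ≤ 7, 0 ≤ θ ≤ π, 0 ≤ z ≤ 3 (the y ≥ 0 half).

In cylindrical coordinates, x = r cos(θ), y = r sin(θ), z = z, and dV = r dr dθ dz.

The integrand becomes r^2, so

    ∭_E (x^2 + y^2) dV = ∫_{0}^{π} ∫_{0}^{7} ∫_{0}^{3} (r^2) · r dz dr dθ.

Inner (z): 3r^3.
Middle (r from 0 to 7): 7203/4.
Outer (θ): 7203π/4.

Therefore the triple integral equals 7203π/4.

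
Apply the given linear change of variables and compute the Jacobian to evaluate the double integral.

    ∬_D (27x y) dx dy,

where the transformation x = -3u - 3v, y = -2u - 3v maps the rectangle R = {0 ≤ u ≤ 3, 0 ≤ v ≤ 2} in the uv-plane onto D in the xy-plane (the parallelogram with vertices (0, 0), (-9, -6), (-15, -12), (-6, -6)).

Compute the Jacobian determinant of (x, y) with respect to (u, v):

    ∂(x,y)/∂(u,v) = | -3  -3 | = (-3)(-3) - (-3)(-2) = 3.
                   | -2  -3 |

Its absolute value is |J| = 3 (the area scaling factor).

Substituting x = -3u - 3v, y = -2u - 3v into the integrand,

    27x y → 162u^2 + 405u v + 243v^2,

so the integral becomes

    ∬_R (162u^2 + 405u v + 243v^2) · |J| du dv = ∫_0^3 ∫_0^2 (486u^2 + 1215u v + 729v^2) dv du.

Inner (v): 972u^2 + 2430u + 1944.
Outer (u): 25515.

Therefore ∬_D (27x y) dx dy = 25515.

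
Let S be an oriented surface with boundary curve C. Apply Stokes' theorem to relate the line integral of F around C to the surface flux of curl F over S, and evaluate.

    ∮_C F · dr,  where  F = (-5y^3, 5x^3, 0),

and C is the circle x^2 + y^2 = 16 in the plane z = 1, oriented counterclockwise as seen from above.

Let S be the flat disk x^2 + y^2 ≤ 16 in the plane z = 1, with upward unit normal n̂ = ẑ. By Stokes' theorem,

    ∮_C F · dr = ∬_S (∇ × F) · n̂ dS = ∬_D (curl F)_z dA,

where D is the disk x^2 + y^2 ≤ 16.

Compute the curl of F = (-5y^3, 5x^3, 0):
    (∇ × F)_x = ∂F_z/∂y - ∂F_y/∂z = 0,
    (∇ × F)_y = ∂F_x/∂z - ∂F_z/∂x = 0,
    (∇ × F)_z = ∂F_y/∂x - ∂F_x/∂y = 15x^2 + 15y^2.

On z = 1, (curl F)_z = 15x^2 + 15y^2.

Convert to polar (x = r cos θ, y = r sin θ, dA = r dr dθ); the integrand becomes 15r^2, so

    ∬_D (curl F)_z dA = ∫_0^{2π} ∫_0^{4} (15r^2) · r dr dθ.

Inner (r from 0 to 4): 960.
Outer (θ from 0 to 2π): 1920π.

Therefore ∮_C F · dr = 1920π.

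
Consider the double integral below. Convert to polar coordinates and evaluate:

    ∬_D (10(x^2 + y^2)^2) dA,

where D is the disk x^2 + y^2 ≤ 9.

The region D is 0 ≤ r ≤ 3, 0 ≤ θ ≤ 2π in polar coordinates, where x = r cos(θ), y = r sin(θ), and dA = r dr dθ.

Under the substitution, the integrand becomes 10r^4, so

    ∬_D (10(x^2 + y^2)^2) dA = ∫_{0}^{2π} ∫_{0}^{3} (10r^4) · r dr dθ.

Inner integral (in r): ∫_{0}^{3} (10r^4) · r dr = 1215.

Outer integral (in θ): ∫_{0}^{2π} (1215) dθ = 2430π.

Therefore ∬_D (10(x^2 + y^2)^2) dA = 2430π.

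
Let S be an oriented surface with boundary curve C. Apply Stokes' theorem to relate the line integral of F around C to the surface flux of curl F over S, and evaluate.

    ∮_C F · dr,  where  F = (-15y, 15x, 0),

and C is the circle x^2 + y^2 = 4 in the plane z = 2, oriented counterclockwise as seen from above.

Let S be the flat disk x^2 + y^2 ≤ 4 in the plane z = 2, with upward unit normal n̂ = ẑ. By Stokes' theorem,

    ∮_C F · dr = ∬_S (∇ × F) · n̂ dS = ∬_D (curl F)_z dA,

where D is the disk x^2 + y^2 ≤ 4.

Compute the curl of F = (-15y, 15x, 0):
    (∇ × F)_x = ∂F_z/∂y - ∂F_y/∂z = 0,
    (∇ × F)_y = ∂F_x/∂z - ∂F_z/∂x = 0,
    (∇ × F)_z = ∂F_y/∂x - ∂F_x/∂y = 30.

On z = 2, (curl F)_z = 30.

Convert to polar (x = r cos θ, y = r sin θ, dA = r dr dθ); the integrand becomes 30, so

    ∬_D (curl F)_z dA = ∫_0^{2π} ∫_0^{2} (30) · r dr dθ.

Inner (r from 0 to 2): 60.
Outer (θ from 0 to 2π): 120π.

Therefore ∮_C F · dr = 120π.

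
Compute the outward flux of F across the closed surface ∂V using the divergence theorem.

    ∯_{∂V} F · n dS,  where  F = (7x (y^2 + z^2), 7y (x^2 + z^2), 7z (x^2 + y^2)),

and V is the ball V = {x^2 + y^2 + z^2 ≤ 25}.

By the divergence theorem,

    ∯_{∂V} F · n dS = ∭_V (∇ · F) dV.

Compute the divergence:
    ∇ · F = ∂F_x/∂x + ∂F_y/∂y + ∂F_z/∂z = 7y^2 + 7z^2 + 7x^2 + 7z^2 + 7x^2 + 7y^2 = 14x^2 + 14y^2 + 14z^2.

In spherical coordinates, x = ρ sin(φ) cos(θ), y = ρ sin(φ) sin(θ), z = ρ cos(φ), dV = ρ^2 sin(φ) dρ dφ dθ, with 0 ≤ ρ ≤ 5, 0 ≤ φ ≤ π, 0 ≤ θ ≤ 2π.

The integrand, after substitution and multiplying by the volume element, becomes (14ρ^2) · ρ^2 sin(φ), so

    ∭_V (∇·F) dV = ∫_0^{2π} ∫_0^{π} ∫_0^{5} (14ρ^2) · ρ^2 sin(φ) dρ dφ dθ.

Inner (ρ from 0 to 5): 8750sin(φ).
Middle (φ from 0 to π): 17500.
Outer (θ from 0 to 2π): 35000π.

Therefore ∯_{∂V} F · n dS = 35000π.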